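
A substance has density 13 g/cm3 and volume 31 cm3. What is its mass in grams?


Using mass = density * volume
Density = 13 g/cm3
Volume = 31 cm3
Mass = 13 * 31
= 403 g

403


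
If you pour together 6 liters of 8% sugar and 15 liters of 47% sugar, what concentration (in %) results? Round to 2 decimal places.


Solute in mixture 1 = 8% of 6 L = 6*8/100 = 12/25 L
Solute in mixture 2 = 47% of 15 L = 15*47/100 = 141/20 L
Total solute = 12/25 + 141/20 = 753/100 L
Total volume = 6 + 15 = 21 L
Final concentration = 753/100/21 * 100 = 35.86%

35.86


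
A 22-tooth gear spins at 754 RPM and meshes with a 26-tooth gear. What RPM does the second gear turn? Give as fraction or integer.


Gear ratio: teeth_A * RPM_A = teeth_B * RPM_B
22 * 754 = 26 * RPM_B
16588 = 26 * RPM_B
RPM_B = 16588 / 26
RPM_B = 638

638


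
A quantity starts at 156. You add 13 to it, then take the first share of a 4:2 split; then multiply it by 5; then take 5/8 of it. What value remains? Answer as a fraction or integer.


Start with 156.
Step 1: Add 13: 156+13=169; split 4:2 first = 169*4/6 = 338/3
Step 2: Multiply by 5: 338/3 * 5 = 1690/3
Step 3: Take 5/8: 1690/3 * 5/8 = 4225/12
Final result = 4225/12

4225/12


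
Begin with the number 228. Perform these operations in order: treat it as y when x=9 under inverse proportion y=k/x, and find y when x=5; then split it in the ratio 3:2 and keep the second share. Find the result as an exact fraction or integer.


Start with 228.
Step 1: Inverse prop: k = (228)*9; new y = k/5 = 228*9/5 = 2052/5
Step 2: Split 3:2, second share = 2052/5 * 2/5 = 4104/25
Final result = 4104/25

4104/25


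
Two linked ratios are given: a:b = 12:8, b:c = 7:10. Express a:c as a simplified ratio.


Given a:b = 12:8 and b:c = 7:10
Make b consistent. Multiply first ratio by 7: a:b = 84:56
Multiply second ratio by 8: b:c = 56:80
Now b = 56 in both, so a:b:c = 84:56:80
Therefore a:c = 84:80
Simplify by GCD: a:c = 21:20

21:20


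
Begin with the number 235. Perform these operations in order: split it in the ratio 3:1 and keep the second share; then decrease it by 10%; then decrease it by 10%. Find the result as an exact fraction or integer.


Start with 235.
Step 1: Split 3:1, second share = 235 * 1/4 = 235/4
Step 2: Decrease by 10%: 235/4 * 90/100 = 423/8
Step 3: Decrease by 10%: 423/8 * 90/100 = 3807/80
Final result = 3807/80

3807/80


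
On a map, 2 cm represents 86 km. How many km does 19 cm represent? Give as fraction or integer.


Map scale: 2 cm = 86 km
Measured distance on map = 19 cm
Set up proportion: 19 * 86 / 2
= 1634 / 2
= 817 km

817


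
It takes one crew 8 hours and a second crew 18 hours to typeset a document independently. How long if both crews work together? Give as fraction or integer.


Rate of A = 1/8 job per hour
Rate of B = 1/18 job per hour
Combined rate = 1/8 + 1/18
Find common denominator: (18 + 8)/(8*18) = 26/144
Combined rate = 13/72 job per hour
Time together = 1 / (13/72) = 72/13 hours

72/13


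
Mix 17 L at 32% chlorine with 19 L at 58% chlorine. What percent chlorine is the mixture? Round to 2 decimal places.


Solute in mixture 1 = 32% of 17 L = 17*32/100 = 136/25 L
Solute in mixture 2 = 58% of 19 L = 19*58/100 = 551/50 L
Total solute = 136/25 + 551/50 = 823/50 L
Total volume = 17 + 19 = 36 L
Final concentration = 823/50/36 * 100 = 45.72%

45.72


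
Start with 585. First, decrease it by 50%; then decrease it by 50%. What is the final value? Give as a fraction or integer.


Start with 585.
Step 1: Decrease by 50%: 585 * 50/100 = 585/2
Step 2: Decrease by 50%: 585/2 * 50/100 = 585/4
Final result = 585/4

585/4


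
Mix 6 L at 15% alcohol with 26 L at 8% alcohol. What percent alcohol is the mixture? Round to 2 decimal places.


Solute in mixture 1 = 15% of 6 L = 6*15/100 = 9/10 L
Solute in mixture 2 = 8% of 26 L = 26*8/100 = 52/25 L
Total solute = 9/10 + 52/25 = 149/50 L
Total volume = 6 + 26 = 32 L
Final concentration = 149/50/32 * 100 = 9.31%

9.31


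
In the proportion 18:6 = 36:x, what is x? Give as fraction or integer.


Setting up: 18/6 = 36/x
Cross multiply: 18 * x = 6 * 36
18x = 216
x = 216/18
x = 12

12


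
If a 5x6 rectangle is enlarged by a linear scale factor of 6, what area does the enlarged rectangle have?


Original dimensions: 5 x 6
Enlargement factor = 6
New width = 5 * 6 = 30
New height = 6 * 6 = 36
New area = 30 * 36 = 1080

1080


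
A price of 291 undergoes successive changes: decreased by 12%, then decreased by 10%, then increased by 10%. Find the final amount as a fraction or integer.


Start: 291
Step 1: decrease by 12% => multiply by 88/100
  291 * 88/100 = 6402/25
Step 2: decrease by 10% => multiply by 90/100
  6402/25 * 90/100 = 28809/125
Step 3: increase by 10% => multiply by 110/100
  28809/125 * 110/100 = 316899/1250
Final value = 316899/1250

316899/1250


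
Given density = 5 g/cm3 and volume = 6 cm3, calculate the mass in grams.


Using mass = density * volume
Density = 5 g/cm3
Volume = 6 cm3
Mass = 5 * 6
= 30 g

30


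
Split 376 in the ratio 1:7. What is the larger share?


Total parts = 1 + 7 = 8
Value per part = 376 / 8 = 47
First share = 1 * 47 = 47
Second share = 7 * 47 = 329
Larger share = 329

329


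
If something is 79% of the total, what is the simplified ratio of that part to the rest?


Part = 79%, Remainder = 21%
Ratio = 79:21
GCD(79, 21) = 1
Simplify: 79:21 = 79:21

79:21


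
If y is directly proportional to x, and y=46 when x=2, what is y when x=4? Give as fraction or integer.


Direct proportion: y = kx
Find k: k = 46/2 = 23
Compute y at x=4: y = 23 * 4
y = 92

92


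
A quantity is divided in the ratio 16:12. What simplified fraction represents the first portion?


Total parts = 16 + 12 = 28
First part fraction = 16/28
Simplify: 16/28 = 4/7

4/7


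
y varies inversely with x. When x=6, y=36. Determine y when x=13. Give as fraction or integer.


Inverse proportion: y = k/x
Find k: k = 6 * 36 = 216
Compute y at x=13: y = 216/13
y = 216/13

216/13


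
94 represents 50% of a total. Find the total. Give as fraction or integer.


Given: 94 is 50% of the whole
Set up: 94 = 50/100 * whole
whole = 94 * 100 / 50
whole = 9400 / 50
whole = 188

188


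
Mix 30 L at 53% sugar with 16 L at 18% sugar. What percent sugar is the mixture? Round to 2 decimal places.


Solute in mixture 1 = 53% of 30 L = 30*53/100 = 159/10 L
Solute in mixture 2 = 18% of 16 L = 16*18/100 = 72/25 L
Total solute = 159/10 + 72/25 = 939/50 L
Total volume = 30 + 16 = 46 L
Final concentration = 939/50/46 * 100 = 40.83%

40.83


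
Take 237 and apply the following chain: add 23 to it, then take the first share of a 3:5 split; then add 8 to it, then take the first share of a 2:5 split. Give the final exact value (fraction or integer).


Start with 237.
Step 1: Add 23: 237+23=260; split 3:5 first = 260*3/8 = 195/2
Step 2: Add 8: 195/2+8=211/2; split 2:5 first = 211/2*2/7 = 211/7
Final result = 211/7

211/7


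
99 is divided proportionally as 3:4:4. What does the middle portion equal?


Ratio = 3:4:4
Total parts = 3 + 4 + 4 = 11
Value per part = 99 / 11 = 9
First share = 3 * 9 = 27
Middle share = 4 * 9 = 36
Third share = 4 * 9 = 36

36


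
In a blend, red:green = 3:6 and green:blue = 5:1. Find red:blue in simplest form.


Given a:b = 3:6 and b:c = 5:1
Make b consistent. Multiply first ratio by 5: a:b = 15:30
Multiply second ratio by 6: b:c = 30:6
Now b = 30 in both, so a:b:c = 15:30:6
Therefore a:c = 15:6
Simplify by GCD: a:c = 5:2

5:2


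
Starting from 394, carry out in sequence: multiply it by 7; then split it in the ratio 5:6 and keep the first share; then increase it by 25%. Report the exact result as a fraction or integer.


Start with 394.
Step 1: Multiply by 7: 394 * 7 = 2758
Step 2: Split 5:6, first share = 2758 * 5/11 = 13790/11
Step 3: Increase by 25%: 13790/11 * 125/100 = 34475/22
Final result = 34475/22

34475/22


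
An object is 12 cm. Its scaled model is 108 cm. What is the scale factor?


Original length = 12 cm
Scaled length = 108 cm
Scale factor = 108 / 12
= 9

9


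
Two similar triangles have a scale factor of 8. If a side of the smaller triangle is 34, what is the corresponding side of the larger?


Similar triangles have proportional sides
Scale factor = 8
Smaller side = 34
Corresponding larger side = 34 * 8
= 272

272


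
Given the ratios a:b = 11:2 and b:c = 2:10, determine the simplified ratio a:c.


Given a:b = 11:2 and b:c = 2:10
Make b consistent. Multiply first ratio by 2: a:b = 22:4
Multiply second ratio by 2: b:c = 4:20
Now b = 4 in both, so a:b:c = 22:4:20
Therefore a:c = 22:20
Simplify by GCD: a:c = 11:10

11:10


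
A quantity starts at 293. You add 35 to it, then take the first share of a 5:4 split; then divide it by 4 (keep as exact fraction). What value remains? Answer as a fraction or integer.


Start with 293.
Step 1: Add 35: 293+35=328; split 5:4 first = 328*5/9 = 1640/9
Step 2: Divide by 4: 1640/9 / 4 = 410/9
Final result = 410/9

410/9


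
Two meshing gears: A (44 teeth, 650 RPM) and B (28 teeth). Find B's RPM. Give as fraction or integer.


Gear ratio: teeth_A * RPM_A = teeth_B * RPM_B
44 * 650 = 28 * RPM_B
28600 = 28 * RPM_B
RPM_B = 28600 / 28
RPM_B = 7150/7

7150/7


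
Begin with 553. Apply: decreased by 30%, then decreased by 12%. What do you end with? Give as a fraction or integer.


Start: 553
Step 1: decrease by 30% => multiply by 70/100
  553 * 70/100 = 3871/10
Step 2: decrease by 12% => multiply by 88/100
  3871/10 * 88/100 = 42581/125
Final value = 42581/125

42581/125


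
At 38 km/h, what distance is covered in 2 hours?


Using distance = speed * time
Speed = 38 km/h
Time = 2 hours
Distance = 38 * 2
= 76 km

76


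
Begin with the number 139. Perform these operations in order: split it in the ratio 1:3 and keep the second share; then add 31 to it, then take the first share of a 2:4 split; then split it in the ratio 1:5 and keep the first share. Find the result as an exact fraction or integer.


Start with 139.
Step 1: Split 1:3, second share = 139 * 3/4 = 417/4
Step 2: Add 31: 417/4+31=541/4; split 2:4 first = 541/4*2/6 = 541/12
Step 3: Split 1:5, first share = 541/12 * 1/6 = 541/72
Final result = 541/72

541/72


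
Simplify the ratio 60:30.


Find GCD(60, 30)
GCD = 30
Divide both by 30: 60/30 = 2, 30/30 = 1
Simplified ratio = 2:1

2:1


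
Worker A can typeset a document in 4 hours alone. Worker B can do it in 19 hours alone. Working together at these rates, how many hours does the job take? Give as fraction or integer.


Rate of A = 1/4 job per hour
Rate of B = 1/19 job per hour
Combined rate = 1/4 + 1/19
Find common denominator: (19 + 4)/(4*19) = 23/76
Combined rate = 23/76 job per hour
Time together = 1 / (23/76) = 76/23 hours

76/23


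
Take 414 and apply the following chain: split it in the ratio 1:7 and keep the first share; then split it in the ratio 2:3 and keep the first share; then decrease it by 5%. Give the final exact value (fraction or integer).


Start with 414.
Step 1: Split 1:7, first share = 414 * 1/8 = 207/4
Step 2: Split 2:3, first share = 207/4 * 2/5 = 207/10
Step 3: Decrease by 5%: 207/10 * 95/100 = 3933/200
Final result = 3933/200

3933/200


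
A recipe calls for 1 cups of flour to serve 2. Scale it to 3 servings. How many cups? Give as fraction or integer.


Original: 1 cups for 2 servings
Target servings = 3
Scaling factor = 3/2
New amount = 1 * 3/2
= 3/2
= 3/2 cups

3/2


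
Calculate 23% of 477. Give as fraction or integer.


Compute 23% of 477
Convert percentage: 23% = 23/100
Multiply: 477 * 23/100
= 10971/100
= 10971/100

10971/100


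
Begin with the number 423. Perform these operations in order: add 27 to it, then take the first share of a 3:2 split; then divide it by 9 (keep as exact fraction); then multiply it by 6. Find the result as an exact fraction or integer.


Start with 423.
Step 1: Add 27: 423+27=450; split 3:2 first = 450*3/5 = 270
Step 2: Divide by 9: 270 / 9 = 30
Step 3: Multiply by 6: 30 * 6 = 180
Final result = 180

180


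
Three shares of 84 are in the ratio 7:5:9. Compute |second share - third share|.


Total parts = 7 + 5 + 9 = 21
Value per part = 84 / 21 = 4
Shares: 7*4=28, 5*4=20, 9*4=36
Second share = 20, third share = 36
Difference = |20 - 36| = 16

16


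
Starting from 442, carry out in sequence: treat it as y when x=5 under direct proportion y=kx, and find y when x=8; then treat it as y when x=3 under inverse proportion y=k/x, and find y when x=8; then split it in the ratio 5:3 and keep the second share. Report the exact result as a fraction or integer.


Start with 442.
Step 1: Direct prop: k = (442)/5; new y = k*8 = 442*8/5 = 3536/5
Step 2: Inverse prop: k = (3536/5)*3; new y = k/8 = 3536/5*3/8 = 1326/5
Step 3: Split 5:3, second share = 1326/5 * 3/8 = 1989/20
Final result = 1989/20

1989/20


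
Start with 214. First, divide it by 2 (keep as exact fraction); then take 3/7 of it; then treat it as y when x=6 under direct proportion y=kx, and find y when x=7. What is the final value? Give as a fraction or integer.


Start with 214.
Step 1: Divide by 2: 214 / 2 = 107
Step 2: Take 3/7: 107 * 3/7 = 321/7
Step 3: Direct prop: k = (321/7)/6; new y = k*7 = 321/7*7/6 = 107/2
Final result = 107/2

107/2


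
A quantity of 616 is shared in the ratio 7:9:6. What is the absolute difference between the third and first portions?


Total parts = 7 + 9 + 6 = 22
Value per part = 616 / 22 = 28
Shares: 7*28=196, 9*28=252, 6*28=168
Third share = 168, first share = 196
Difference = |168 - 196| = 28

28


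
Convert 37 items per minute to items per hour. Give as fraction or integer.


Converting from per minute to per hour
Rate = 37 items per minute
Multiply by 60: 37 * 60
= 2220 items per hour

2220


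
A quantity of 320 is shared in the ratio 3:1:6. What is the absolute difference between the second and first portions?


Total parts = 3 + 1 + 6 = 10
Value per part = 320 / 10 = 32
Shares: 3*32=96, 1*32=32, 6*32=192
Second share = 32, first share = 96
Difference = |32 - 96| = 64

64


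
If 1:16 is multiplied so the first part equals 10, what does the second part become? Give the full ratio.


Original ratio: 1:16
First term target: 10
Scale factor = 10 / 1 = 10
Multiply second term: 16 * 10 = 160
Equivalent ratio = 10:160

10:160


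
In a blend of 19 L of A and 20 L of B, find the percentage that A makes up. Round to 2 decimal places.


Volume of A = 19 L
Volume of B = 20 L
Total volume = 19 + 20 = 39 L
Percentage of A = (19/39) * 100
= 48.72%

48.72


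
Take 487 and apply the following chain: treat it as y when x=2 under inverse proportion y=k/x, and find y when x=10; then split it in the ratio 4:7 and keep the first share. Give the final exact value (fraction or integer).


Start with 487.
Step 1: Inverse prop: k = (487)*2; new y = k/10 = 487*2/10 = 487/5
Step 2: Split 4:7, first share = 487/5 * 4/11 = 1948/55
Final result = 1948/55

1948/55


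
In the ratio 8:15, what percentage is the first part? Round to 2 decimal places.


Total parts = 8 + 15 = 23
First part fraction = 8/23
Percentage = (8/23) * 100
= 0.347826 * 100
= 34.78%

34.78


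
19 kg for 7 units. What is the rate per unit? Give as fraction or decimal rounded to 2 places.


Total kg = 19
Number of units = 7
Unit rate = 19 / 7
= 2.71 kg per unit

2.71


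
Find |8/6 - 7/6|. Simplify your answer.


Simplify: 8/6 = 4/3 and 7/6 = 7/6
Find common denominator: LCD = 6
Convert: 8/6 and 7/6
Difference = |8 - 7|/6 = 1/6
Simplified = 1/6

1/6


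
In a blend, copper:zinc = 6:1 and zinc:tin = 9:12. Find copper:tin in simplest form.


Given a:b = 6:1 and b:c = 9:12
Make b consistent. Multiply first ratio by 9: a:b = 54:9
Multiply second ratio by 1: b:c = 9:12
Now b = 9 in both, so a:b:c = 54:9:12
Therefore a:c = 54:12
Simplify by GCD: a:c = 9:2

9:2


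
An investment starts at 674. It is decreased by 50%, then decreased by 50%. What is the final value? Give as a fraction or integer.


Start: 674
Step 1: decrease by 50% => multiply by 50/100
  674 * 50/100 = 337
Step 2: decrease by 50% => multiply by 50/100
  337 * 50/100 = 337/2
Final value = 337/2

337/2


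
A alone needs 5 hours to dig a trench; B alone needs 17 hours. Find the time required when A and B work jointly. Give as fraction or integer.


Rate of A = 1/5 job per hour
Rate of B = 1/17 job per hour
Combined rate = 1/5 + 1/17
Find common denominator: (17 + 5)/(5*17) = 22/85
Combined rate = 22/85 job per hour
Time together = 1 / (22/85) = 85/22 hours

85/22


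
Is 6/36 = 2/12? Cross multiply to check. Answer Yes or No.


Cross multiply to check 6/36 = 2/12
Left cross product: 6 * 12 = 72
Right cross product: 36 * 2 = 72
72 = 72
Equal, so proportions match => Yes

Yes


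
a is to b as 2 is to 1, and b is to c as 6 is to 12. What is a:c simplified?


Given a:b = 2:1 and b:c = 6:12
Make b consistent. Multiply first ratio by 6: a:b = 12:6
Multiply second ratio by 1: b:c = 6:12
Now b = 6 in both, so a:b:c = 12:6:12
Therefore a:c = 12:12
Simplify by GCD: a:c = 1:1

1:1


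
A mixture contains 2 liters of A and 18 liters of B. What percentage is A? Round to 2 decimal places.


Volume of A = 2 L
Volume of B = 18 L
Total volume = 2 + 18 = 20 L
Percentage of A = (2/20) * 100
= 10.00%

10.00


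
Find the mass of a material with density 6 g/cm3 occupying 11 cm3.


Using mass = density * volume
Density = 6 g/cm3
Volume = 11 cm3
Mass = 6 * 11
= 66 g

66


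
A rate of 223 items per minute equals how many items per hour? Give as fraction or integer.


Converting from per minute to per hour
Rate = 223 items per minute
Multiply by 60: 223 * 60
= 13380 items per hour

13380


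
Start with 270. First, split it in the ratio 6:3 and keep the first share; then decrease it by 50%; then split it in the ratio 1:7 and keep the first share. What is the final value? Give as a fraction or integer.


Start with 270.
Step 1: Split 6:3, first share = 270 * 6/9 = 180
Step 2: Decrease by 50%: 180 * 50/100 = 90
Step 3: Split 1:7, first share = 90 * 1/8 = 45/4
Final result = 45/4

45/4


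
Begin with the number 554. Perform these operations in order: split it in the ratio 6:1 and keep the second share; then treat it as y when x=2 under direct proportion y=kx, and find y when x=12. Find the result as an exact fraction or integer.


Start with 554.
Step 1: Split 6:1, second share = 554 * 1/7 = 554/7
Step 2: Direct prop: k = (554/7)/2; new y = k*12 = 554/7*12/2 = 3324/7
Final result = 3324/7

3324/7


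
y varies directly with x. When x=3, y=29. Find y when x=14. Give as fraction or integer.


Direct proportion: y = kx
Find k: k = 29/3 = 29/3
Compute y at x=14: y = 29/3 * 14
y = 406/3

406/3


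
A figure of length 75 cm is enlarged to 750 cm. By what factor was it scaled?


Original length = 75 cm
Scaled length = 750 cm
Scale factor = 750 / 75
= 10

10


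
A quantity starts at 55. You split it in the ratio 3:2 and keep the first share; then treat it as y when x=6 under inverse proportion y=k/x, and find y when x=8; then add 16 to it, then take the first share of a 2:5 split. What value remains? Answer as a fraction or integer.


Start with 55.
Step 1: Split 3:2, first share = 55 * 3/5 = 33
Step 2: Inverse prop: k = (33)*6; new y = k/8 = 33*6/8 = 99/4
Step 3: Add 16: 99/4+16=163/4; split 2:5 first = 163/4*2/7 = 163/14
Final result = 163/14

163/14


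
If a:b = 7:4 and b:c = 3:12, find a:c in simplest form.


Given a:b = 7:4 and b:c = 3:12
Make b consistent. Multiply first ratio by 3: a:b = 21:12
Multiply second ratio by 4: b:c = 12:48
Now b = 12 in both, so a:b:c = 21:12:48
Therefore a:c = 21:48
Simplify by GCD: a:c = 7:16

7:16


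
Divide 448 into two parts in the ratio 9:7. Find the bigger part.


Total parts = 9 + 7 = 16
Value per part = 448 / 16 = 28
First share = 9 * 28 = 252
Second share = 7 * 28 = 196
Larger share = 252

252


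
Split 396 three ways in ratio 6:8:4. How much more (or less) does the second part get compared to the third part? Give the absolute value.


Total parts = 6 + 8 + 4 = 18
Value per part = 396 / 18 = 22
Shares: 6*22=132, 8*22=176, 4*22=88
Second share = 176, third share = 88
Difference = |176 - 88| = 88

88


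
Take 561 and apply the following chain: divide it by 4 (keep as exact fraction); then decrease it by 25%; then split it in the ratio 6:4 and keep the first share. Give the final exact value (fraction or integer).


Start with 561.
Step 1: Divide by 4: 561 / 4 = 561/4
Step 2: Decrease by 25%: 561/4 * 75/100 = 1683/16
Step 3: Split 6:4, first share = 1683/16 * 6/10 = 5049/80
Final result = 5049/80

5049/80


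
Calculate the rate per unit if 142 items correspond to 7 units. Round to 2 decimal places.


Total items = 142
Number of units = 7
Unit rate = 142 / 7
= 20.29 items per unit

20.29


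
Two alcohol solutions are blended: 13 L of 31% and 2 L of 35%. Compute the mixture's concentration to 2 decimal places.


Solute in mixture 1 = 31% of 13 L = 13*31/100 = 403/100 L
Solute in mixture 2 = 35% of 2 L = 2*35/100 = 7/10 L
Total solute = 403/100 + 7/10 = 473/100 L
Total volume = 13 + 2 = 15 L
Final concentration = 473/100/15 * 100 = 31.53%

31.53


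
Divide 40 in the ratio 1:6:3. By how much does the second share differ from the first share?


Total parts = 1 + 6 + 3 = 10
Value per part = 40 / 10 = 4
Shares: 1*4=4, 6*4=24, 3*4=12
Second share = 24, first share = 4
Difference = |24 - 4| = 20

20


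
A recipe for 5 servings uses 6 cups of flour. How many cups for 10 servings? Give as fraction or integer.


Original: 6 cups for 5 servings
Target servings = 10
Scaling factor = 10/5
New amount = 6 * 10/5
= 60/5
= 12 cups

12


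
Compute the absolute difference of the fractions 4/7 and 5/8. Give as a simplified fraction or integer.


Simplify: 4/7 = 4/7 and 5/8 = 5/8
Find common denominator: LCD = 56
Convert: 32/56 and 35/56
Difference = |32 - 35|/56 = 3/56
Simplified = 3/56

3/56


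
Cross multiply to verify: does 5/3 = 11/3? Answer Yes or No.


Cross multiply to check 5/3 = 11/3
Left cross product: 5 * 3 = 15
Right cross product: 3 * 11 = 33
15 != 33
Not equal, so proportions differ => No

No


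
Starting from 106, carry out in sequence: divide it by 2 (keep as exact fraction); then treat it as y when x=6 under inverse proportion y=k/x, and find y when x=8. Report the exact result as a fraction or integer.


Start with 106.
Step 1: Divide by 2: 106 / 2 = 53
Step 2: Inverse prop: k = (53)*6; new y = k/8 = 53*6/8 = 159/4
Final result = 159/4

159/4


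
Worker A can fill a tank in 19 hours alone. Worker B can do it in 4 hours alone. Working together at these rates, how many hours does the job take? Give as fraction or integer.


Rate of A = 1/19 job per hour
Rate of B = 1/4 job per hour
Combined rate = 1/19 + 1/4
Find common denominator: (4 + 19)/(19*4) = 23/76
Combined rate = 23/76 job per hour
Time together = 1 / (23/76) = 76/23 hours

76/23


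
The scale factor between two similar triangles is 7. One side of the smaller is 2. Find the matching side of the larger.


Similar triangles have proportional sides
Scale factor = 7
Smaller side = 2
Corresponding larger side = 2 * 7
= 14

14


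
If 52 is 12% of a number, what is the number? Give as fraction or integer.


Given: 52 is 12% of the whole
Set up: 52 = 12/100 * whole
whole = 52 * 100 / 12
whole = 5200 / 12
whole = 1300/3

1300/3


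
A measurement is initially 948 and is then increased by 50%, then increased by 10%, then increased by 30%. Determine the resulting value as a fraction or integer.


Start: 948
Step 1: increase by 50% => multiply by 150/100
  948 * 150/100 = 1422
Step 2: increase by 10% => multiply by 110/100
  1422 * 110/100 = 7821/5
Step 3: increase by 30% => multiply by 130/100
  7821/5 * 130/100 = 101673/50
Final value = 101673/50

101673/50


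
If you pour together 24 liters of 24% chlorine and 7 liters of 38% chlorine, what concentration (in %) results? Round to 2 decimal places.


Solute in mixture 1 = 24% of 24 L = 24*24/100 = 144/25 L
Solute in mixture 2 = 38% of 7 L = 7*38/100 = 133/50 L
Total solute = 144/25 + 133/50 = 421/50 L
Total volume = 24 + 7 = 31 L
Final concentration = 421/50/31 * 100 = 27.16%

27.16


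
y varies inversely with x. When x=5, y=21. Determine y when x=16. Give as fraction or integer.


Inverse proportion: y = k/x
Find k: k = 5 * 21 = 105
Compute y at x=16: y = 105/16
y = 105/16

105/16


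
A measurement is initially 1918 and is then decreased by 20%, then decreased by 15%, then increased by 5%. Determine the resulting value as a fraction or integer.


Start: 1918
Step 1: decrease by 20% => multiply by 80/100
  1918 * 80/100 = 7672/5
Step 2: decrease by 15% => multiply by 85/100
  7672/5 * 85/100 = 32606/25
Step 3: increase by 5% => multiply by 105/100
  32606/25 * 105/100 = 342363/250
Final value = 342363/250

342363/250


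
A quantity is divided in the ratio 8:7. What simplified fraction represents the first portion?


Total parts = 8 + 7 = 15
First part fraction = 8/15
Simplify: 8/15 = 8/15

8/15


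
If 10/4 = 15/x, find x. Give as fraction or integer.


Setting up: 10/4 = 15/x
Cross multiply: 10 * x = 4 * 15
10x = 60
x = 60/10
x = 6

6


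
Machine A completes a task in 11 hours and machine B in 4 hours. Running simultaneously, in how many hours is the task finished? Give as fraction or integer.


Rate of A = 1/11 job per hour
Rate of B = 1/4 job per hour
Combined rate = 1/11 + 1/4
Find common denominator: (4 + 11)/(11*4) = 15/44
Combined rate = 15/44 job per hour
Time together = 1 / (15/44) = 44/15 hours

44/15


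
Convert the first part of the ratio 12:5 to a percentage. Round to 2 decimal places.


Total parts = 12 + 5 = 17
First part fraction = 12/17
Percentage = (12/17) * 100
= 0.705882 * 100
= 70.59%

70.59


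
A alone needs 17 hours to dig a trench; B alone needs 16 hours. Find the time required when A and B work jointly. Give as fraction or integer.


Rate of A = 1/17 job per hour
Rate of B = 1/16 job per hour
Combined rate = 1/17 + 1/16
Find common denominator: (16 + 17)/(17*16) = 33/272
Combined rate = 33/272 job per hour
Time together = 1 / (33/272) = 272/33 hours

272/33


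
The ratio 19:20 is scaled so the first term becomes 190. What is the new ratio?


Original ratio: 19:20
First term target: 190
Scale factor = 190 / 19 = 10
Multiply second term: 20 * 10 = 200
Equivalent ratio = 190:200

190:200


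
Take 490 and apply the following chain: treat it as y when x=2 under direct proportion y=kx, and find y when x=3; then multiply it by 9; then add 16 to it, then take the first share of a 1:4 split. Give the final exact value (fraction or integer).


Start with 490.
Step 1: Direct prop: k = (490)/2; new y = k*3 = 490*3/2 = 735
Step 2: Multiply by 9: 735 * 9 = 6615
Step 3: Add 16: 6615+16=6631; split 1:4 first = 6631*1/5 = 6631/5
Final result = 6631/5

6631/5


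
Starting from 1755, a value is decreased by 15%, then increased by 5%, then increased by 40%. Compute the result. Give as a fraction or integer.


Start: 1755
Step 1: decrease by 15% => multiply by 85/100
  1755 * 85/100 = 5967/4
Step 2: increase by 5% => multiply by 105/100
  5967/4 * 105/100 = 125307/80
Step 3: increase by 40% => multiply by 140/100
  125307/80 * 140/100 = 877149/400
Final value = 877149/400

877149/400


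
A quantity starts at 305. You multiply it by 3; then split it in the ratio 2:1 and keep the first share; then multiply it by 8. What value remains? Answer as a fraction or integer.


Start with 305.
Step 1: Multiply by 3: 305 * 3 = 915
Step 2: Split 2:1, first share = 915 * 2/3 = 610
Step 3: Multiply by 8: 610 * 8 = 4880
Final result = 4880

4880


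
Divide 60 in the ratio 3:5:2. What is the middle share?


Ratio = 3:5:2
Total parts = 3 + 5 + 2 = 10
Value per part = 60 / 10 = 6
First share = 3 * 6 = 18
Middle share = 5 * 6 = 30
Third share = 2 * 6 = 12

30


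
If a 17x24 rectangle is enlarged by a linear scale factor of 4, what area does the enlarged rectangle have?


Original dimensions: 17 x 24
Enlargement factor = 4
New width = 17 * 4 = 68
New height = 24 * 4 = 96
New area = 68 * 96 = 6528

6528


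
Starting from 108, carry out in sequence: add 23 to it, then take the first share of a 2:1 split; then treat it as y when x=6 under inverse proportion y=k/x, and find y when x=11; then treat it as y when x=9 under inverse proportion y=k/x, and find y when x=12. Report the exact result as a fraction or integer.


Start with 108.
Step 1: Add 23: 108+23=131; split 2:1 first = 131*2/3 = 262/3
Step 2: Inverse prop: k = (262/3)*6; new y = k/11 = 262/3*6/11 = 524/11
Step 3: Inverse prop: k = (524/11)*9; new y = k/12 = 524/11*9/12 = 393/11
Final result = 393/11

393/11


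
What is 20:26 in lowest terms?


Find GCD(20, 26)
GCD = 2
Divide both by 2: 20/2 = 10, 26/2 = 13
Simplified ratio = 10:13

10:13


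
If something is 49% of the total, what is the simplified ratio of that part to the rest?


Part = 49%, Remainder = 51%
Ratio = 49:51
GCD(49, 51) = 1
Simplify: 49:51 = 49:51

49:51


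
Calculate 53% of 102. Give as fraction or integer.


Compute 53% of 102
Convert percentage: 53% = 53/100
Multiply: 102 * 53/100
= 5406/100
= 2703/50

2703/50


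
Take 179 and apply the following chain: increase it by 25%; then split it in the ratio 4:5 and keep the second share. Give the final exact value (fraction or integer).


Start with 179.
Step 1: Increase by 25%: 179 * 125/100 = 895/4
Step 2: Split 4:5, second share = 895/4 * 5/9 = 4475/36
Final result = 4475/36

4475/36


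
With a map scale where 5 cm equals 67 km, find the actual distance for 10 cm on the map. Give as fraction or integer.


Map scale: 5 cm = 67 km
Measured distance on map = 10 cm
Set up proportion: 10 * 67 / 5
= 670 / 5
= 134 km

134


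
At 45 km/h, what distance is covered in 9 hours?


Using distance = speed * time
Speed = 45 km/h
Time = 9 hours
Distance = 45 * 9
= 405 km

405


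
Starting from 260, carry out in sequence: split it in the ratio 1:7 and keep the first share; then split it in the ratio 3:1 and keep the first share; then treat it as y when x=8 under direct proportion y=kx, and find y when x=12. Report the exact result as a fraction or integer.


Start with 260.
Step 1: Split 1:7, first share = 260 * 1/8 = 65/2
Step 2: Split 3:1, first share = 65/2 * 3/4 = 195/8
Step 3: Direct prop: k = (195/8)/8; new y = k*12 = 195/8*12/8 = 585/16
Final result = 585/16

585/16


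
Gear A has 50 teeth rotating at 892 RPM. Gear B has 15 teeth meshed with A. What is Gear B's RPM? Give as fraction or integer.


Gear ratio: teeth_A * RPM_A = teeth_B * RPM_B
50 * 892 = 15 * RPM_B
44600 = 15 * RPM_B
RPM_B = 44600 / 15
RPM_B = 8920/3

8920/3


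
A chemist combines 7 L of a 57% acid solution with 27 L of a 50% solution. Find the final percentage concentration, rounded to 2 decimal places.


Solute in mixture 1 = 57% of 7 L = 7*57/100 = 399/100 L
Solute in mixture 2 = 50% of 27 L = 27*50/100 = 27/2 L
Total solute = 399/100 + 27/2 = 1749/100 L
Total volume = 7 + 27 = 34 L
Final concentration = 1749/100/34 * 100 = 51.44%

51.44


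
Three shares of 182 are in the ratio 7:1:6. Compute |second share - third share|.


Total parts = 7 + 1 + 6 = 14
Value per part = 182 / 14 = 13
Shares: 7*13=91, 1*13=13, 6*13=78
Second share = 13, third share = 78
Difference = |13 - 78| = 65

65


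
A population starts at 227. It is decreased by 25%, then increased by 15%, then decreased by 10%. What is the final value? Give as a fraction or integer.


Start: 227
Step 1: decrease by 25% => multiply by 75/100
  227 * 75/100 = 681/4
Step 2: increase by 15% => multiply by 115/100
  681/4 * 115/100 = 15663/80
Step 3: decrease by 10% => multiply by 90/100
  15663/80 * 90/100 = 140967/800
Final value = 140967/800

140967/800


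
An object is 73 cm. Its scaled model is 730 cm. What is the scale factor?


Original length = 73 cm
Scaled length = 730 cm
Scale factor = 730 / 73
= 10

10


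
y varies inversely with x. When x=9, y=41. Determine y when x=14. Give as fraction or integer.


Inverse proportion: y = k/x
Find k: k = 9 * 41 = 369
Compute y at x=14: y = 369/14
y = 369/14

369/14


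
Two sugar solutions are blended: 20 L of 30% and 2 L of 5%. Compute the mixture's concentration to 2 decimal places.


Solute in mixture 1 = 30% of 20 L = 20*30/100 = 6 L
Solute in mixture 2 = 5% of 2 L = 2*5/100 = 1/10 L
Total solute = 6 + 1/10 = 61/10 L
Total volume = 20 + 2 = 22 L
Final concentration = 61/10/22 * 100 = 27.73%

27.73


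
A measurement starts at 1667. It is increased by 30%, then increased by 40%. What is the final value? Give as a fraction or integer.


Start: 1667
Step 1: increase by 30% => multiply by 130/100
  1667 * 130/100 = 21671/10
Step 2: increase by 40% => multiply by 140/100
  21671/10 * 140/100 = 151697/50
Final value = 151697/50

151697/50


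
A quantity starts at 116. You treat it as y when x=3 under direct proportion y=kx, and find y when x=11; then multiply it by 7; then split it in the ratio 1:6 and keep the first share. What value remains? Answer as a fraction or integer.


Start with 116.
Step 1: Direct prop: k = (116)/3; new y = k*11 = 116*11/3 = 1276/3
Step 2: Multiply by 7: 1276/3 * 7 = 8932/3
Step 3: Split 1:6, first share = 8932/3 * 1/7 = 1276/3
Final result = 1276/3

1276/3


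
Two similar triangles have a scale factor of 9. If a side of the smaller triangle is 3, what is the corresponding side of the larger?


Similar triangles have proportional sides
Scale factor = 9
Smaller side = 3
Corresponding larger side = 3 * 9
= 27

27


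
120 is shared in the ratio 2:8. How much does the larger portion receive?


Total parts = 2 + 8 = 10
Value per part = 120 / 10 = 12
First share = 2 * 12 = 24
Second share = 8 * 12 = 96
Larger share = 96

96


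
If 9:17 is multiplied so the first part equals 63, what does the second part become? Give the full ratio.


Original ratio: 9:17
First term target: 63
Scale factor = 63 / 9 = 7
Multiply second term: 17 * 7 = 119
Equivalent ratio = 63:119

63:119


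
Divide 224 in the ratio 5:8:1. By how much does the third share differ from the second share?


Total parts = 5 + 8 + 1 = 14
Value per part = 224 / 14 = 16
Shares: 5*16=80, 8*16=128, 1*16=16
Third share = 16, second share = 128
Difference = |16 - 128| = 112

112


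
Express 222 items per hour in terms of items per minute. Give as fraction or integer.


Converting from per hour to per minute
Rate = 222 items per hour
Divide by 60: 222/60
= 37/10 items per minute

37/10


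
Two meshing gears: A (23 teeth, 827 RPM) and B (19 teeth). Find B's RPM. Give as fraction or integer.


Gear ratio: teeth_A * RPM_A = teeth_B * RPM_B
23 * 827 = 19 * RPM_B
19021 = 19 * RPM_B
RPM_B = 19021 / 19
RPM_B = 19021/19

19021/19


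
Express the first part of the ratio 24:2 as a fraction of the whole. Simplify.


Total parts = 24 + 2 = 26
First part fraction = 24/26
Simplify: 24/26 = 12/13

12/13


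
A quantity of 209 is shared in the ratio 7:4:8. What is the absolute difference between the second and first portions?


Total parts = 7 + 4 + 8 = 19
Value per part = 209 / 19 = 11
Shares: 7*11=77, 4*11=44, 8*11=88
Second share = 44, first share = 77
Difference = |44 - 77| = 33

33


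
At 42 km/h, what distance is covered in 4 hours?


Using distance = speed * time
Speed = 42 km/h
Time = 4 hours
Distance = 42 * 4
= 168 km

168


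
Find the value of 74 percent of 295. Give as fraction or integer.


Compute 74% of 295
Convert percentage: 74% = 74/100
Multiply: 295 * 74/100
= 21830/100
= 2183/10

2183/10


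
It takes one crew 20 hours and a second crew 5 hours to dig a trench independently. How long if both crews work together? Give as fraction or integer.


Rate of A = 1/20 job per hour
Rate of B = 1/5 job per hour
Combined rate = 1/20 + 1/5
Find common denominator: (5 + 20)/(20*5) = 25/100
Combined rate = 1/4 job per hour
Time together = 1 / (1/4) = 4 hours

4


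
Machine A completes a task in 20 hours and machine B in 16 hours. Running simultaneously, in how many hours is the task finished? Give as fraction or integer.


Rate of A = 1/20 job per hour
Rate of B = 1/16 job per hour
Combined rate = 1/20 + 1/16
Find common denominator: (16 + 20)/(20*16) = 36/320
Combined rate = 9/80 job per hour
Time together = 1 / (9/80) = 80/9 hours

80/9


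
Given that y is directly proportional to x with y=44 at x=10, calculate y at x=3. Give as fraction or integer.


Direct proportion: y = kx
Find k: k = 44/10 = 22/5
Compute y at x=3: y = 22/5 * 3
y = 66/5

66/5


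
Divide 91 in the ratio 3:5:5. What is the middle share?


Ratio = 3:5:5
Total parts = 3 + 5 + 5 = 13
Value per part = 91 / 13 = 7
First share = 3 * 7 = 21
Middle share = 5 * 7 = 35
Third share = 5 * 7 = 35

35


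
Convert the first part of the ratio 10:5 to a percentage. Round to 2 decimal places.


Total parts = 10 + 5 = 15
First part fraction = 10/15
Percentage = (10/15) * 100
= 0.666667 * 100
= 66.67%

66.67


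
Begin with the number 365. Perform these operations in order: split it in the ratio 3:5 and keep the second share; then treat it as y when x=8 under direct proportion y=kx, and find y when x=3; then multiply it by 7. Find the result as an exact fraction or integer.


Start with 365.
Step 1: Split 3:5, second share = 365 * 5/8 = 1825/8
Step 2: Direct prop: k = (1825/8)/8; new y = k*3 = 1825/8*3/8 = 5475/64
Step 3: Multiply by 7: 5475/64 * 7 = 38325/64
Final result = 38325/64

38325/64


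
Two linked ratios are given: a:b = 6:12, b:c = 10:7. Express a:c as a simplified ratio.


Given a:b = 6:12 and b:c = 10:7
Make b consistent. Multiply first ratio by 10: a:b = 60:120
Multiply second ratio by 12: b:c = 120:84
Now b = 120 in both, so a:b:c = 60:120:84
Therefore a:c = 60:84
Simplify by GCD: a:c = 5:7

5:7


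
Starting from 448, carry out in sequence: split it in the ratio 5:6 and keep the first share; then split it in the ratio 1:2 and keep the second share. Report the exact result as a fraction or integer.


Start with 448.
Step 1: Split 5:6, first share = 448 * 5/11 = 2240/11
Step 2: Split 1:2, second share = 2240/11 * 2/3 = 4480/33
Final result = 4480/33

4480/33


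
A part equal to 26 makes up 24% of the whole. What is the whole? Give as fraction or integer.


Given: 26 is 24% of the whole
Set up: 26 = 24/100 * whole
whole = 26 * 100 / 24
whole = 2600 / 24
whole = 325/3

325/3


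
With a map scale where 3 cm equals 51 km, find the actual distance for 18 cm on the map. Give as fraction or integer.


Map scale: 3 cm = 51 km
Measured distance on map = 18 cm
Set up proportion: 18 * 51 / 3
= 918 / 3
= 306 km

306


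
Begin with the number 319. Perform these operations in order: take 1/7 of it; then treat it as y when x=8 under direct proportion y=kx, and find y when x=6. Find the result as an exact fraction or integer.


Start with 319.
Step 1: Take 1/7: 319 * 1/7 = 319/7
Step 2: Direct prop: k = (319/7)/8; new y = k*6 = 319/7*6/8 = 957/28
Final result = 957/28

957/28


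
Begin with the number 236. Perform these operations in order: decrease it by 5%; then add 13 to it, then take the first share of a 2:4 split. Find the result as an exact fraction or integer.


Start with 236.
Step 1: Decrease by 5%: 236 * 95/100 = 1121/5
Step 2: Add 13: 1121/5+13=1186/5; split 2:4 first = 1186/5*2/6 = 1186/15
Final result = 1186/15

1186/15


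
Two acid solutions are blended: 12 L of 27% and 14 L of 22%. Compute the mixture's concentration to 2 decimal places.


Solute in mixture 1 = 27% of 12 L = 12*27/100 = 81/25 L
Solute in mixture 2 = 22% of 14 L = 14*22/100 = 77/25 L
Total solute = 81/25 + 77/25 = 158/25 L
Total volume = 12 + 14 = 26 L
Final concentration = 158/25/26 * 100 = 24.31%

24.31
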